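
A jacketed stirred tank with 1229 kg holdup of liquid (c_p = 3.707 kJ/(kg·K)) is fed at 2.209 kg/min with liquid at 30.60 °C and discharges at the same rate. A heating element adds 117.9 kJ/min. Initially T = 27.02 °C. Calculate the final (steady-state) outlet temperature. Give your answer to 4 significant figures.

45.00 °C

Heat balance on the well-mixed liquid: M c_p dT/dt = ṁ c_p (T_in − T) + 117.9.
At steady state dT/dt = 0 ⇒ T_ss = T_in + Q̇/(ṁ c_p) = 30.60 + 117.9/(2.209·3.707) = 44.9978 °C.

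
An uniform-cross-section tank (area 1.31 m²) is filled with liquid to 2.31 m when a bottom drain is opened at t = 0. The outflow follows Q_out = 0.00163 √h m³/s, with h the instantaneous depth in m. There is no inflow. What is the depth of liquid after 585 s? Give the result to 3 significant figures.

Unsteady balance on liquid volume: A dh/dt = −0.00163 √h.
Separate and integrate: 2(√h − √h₀) = −(0.00163/A) t.
√h = √2.31 − 0.00163·585/(2·1.31) = 1.5199 − 0.36395 = 1.1559.
h = 1.1559² = 1.3361 m.

1.34 m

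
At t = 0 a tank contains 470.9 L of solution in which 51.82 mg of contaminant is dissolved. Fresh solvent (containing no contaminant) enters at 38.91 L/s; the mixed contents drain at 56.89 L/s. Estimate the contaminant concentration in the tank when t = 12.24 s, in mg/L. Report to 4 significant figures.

0.02816 mg/L

Total volume: dV/dt = Q_in − Q_out = -17.9800 L/s, so V(t) = 470.9 − 17.9800 t and V(12.24) = 250.825 L.
Solute balance: dm/dt = 0 − Q_out C = −Q_out m/V(t).
Separate: dm/m = −Q_out dt/V(t) ⇒ ln(m/m₀) = −(Q_out/(Q_in−Q_out)) ln(V/V₀).
m = m₀ (V₀/V)^(Q_out/(Q_in−Q_out)) = 51.82 × (470.9/250.825)^(-3.16407) = 7.06220 mg.
C = m/V = 7.06220/250.825 = 0.0281559 mg/L.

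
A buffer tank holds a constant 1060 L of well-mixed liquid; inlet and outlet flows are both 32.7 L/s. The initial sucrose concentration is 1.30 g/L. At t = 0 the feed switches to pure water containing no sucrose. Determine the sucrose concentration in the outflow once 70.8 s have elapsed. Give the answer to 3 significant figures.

Transient balance on the dissolved component: V dC/dt = Q(C_in − C).
Time constant τ = V/Q = 1060/32.7 = 32.416 s.
This is linear first-order; C(t) = C_in + (C₀ − C_in) e^(−t/τ).
C(70.8) = 0 + (1.30 − 0)·e^(−70.8/32.416) = 0 + (1.3000)·0.11258 = 0.14635 g/L.

0.146 g/L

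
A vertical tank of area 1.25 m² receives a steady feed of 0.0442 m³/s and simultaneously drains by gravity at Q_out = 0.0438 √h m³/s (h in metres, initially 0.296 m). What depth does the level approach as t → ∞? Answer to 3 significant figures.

Accumulation of liquid (constant cross-section A): A dh/dt = Q_in − 0.0438 √h. At steady state dh/dt = 0:
Q_in = 0.0438 √h_ss ⇒ √h_ss = 0.0442/0.0438 = 1.0091.
h_ss = 1.0091² = 1.0183 m. (Since h₀ = 0.296 m < h_ss, the level will rise toward this value.)

1.02 m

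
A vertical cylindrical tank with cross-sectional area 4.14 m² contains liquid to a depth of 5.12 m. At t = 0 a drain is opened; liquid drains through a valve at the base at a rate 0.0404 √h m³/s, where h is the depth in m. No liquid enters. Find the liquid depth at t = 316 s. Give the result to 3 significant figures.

0.520 m

With no inflow, A dh/dt = −0.0404 √h.
This is separable: 2 d(√h)/dt = −0.0404/A, so √h = √h₀ − (0.0404/(2A)) t.
√h = √5.12 − 0.0404·316/(2·4.14) = 2.2627 − 1.5418 = 0.72091.
h = 0.72091² = 0.51971 m.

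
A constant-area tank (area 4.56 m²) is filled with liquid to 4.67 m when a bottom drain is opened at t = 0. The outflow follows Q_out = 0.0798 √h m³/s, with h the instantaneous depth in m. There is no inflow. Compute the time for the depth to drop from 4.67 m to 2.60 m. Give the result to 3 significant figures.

62.7 s

With no inflow, A dh/dt = −0.0798 √h.
∫ h^(−1/2) dh = −(0.0798/A) ∫ dt, giving 2√h = 2√h₀ − (0.0798/A) t.
t = 2A(√h₀ − √h)/0.0798 = 2·4.56·(√4.67 − √2.60)/0.0798
  = 9.1200 × (2.1610 − 1.6125) / 0.0798 = 62.693 s.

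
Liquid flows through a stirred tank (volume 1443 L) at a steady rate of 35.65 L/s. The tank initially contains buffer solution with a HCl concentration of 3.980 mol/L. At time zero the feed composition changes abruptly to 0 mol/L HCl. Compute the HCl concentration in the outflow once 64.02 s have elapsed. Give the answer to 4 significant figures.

Unsteady species balance (constant V, well mixed): V dC/dt = Q(C_in − C).
So dC/dt = (C_in − C)/τ with τ = V/Q = 1443/35.65 = 40.4769 s.
Integrating: C(t) = C_in + (C₀ − C_in) e^(−t/τ).
C(64.02) = 0 + (3.980 − 0)·e^(−64.02/40.4769) = 0 + (3.98000)·0.205637 = 0.818434 mol/L.

0.8184 mol/L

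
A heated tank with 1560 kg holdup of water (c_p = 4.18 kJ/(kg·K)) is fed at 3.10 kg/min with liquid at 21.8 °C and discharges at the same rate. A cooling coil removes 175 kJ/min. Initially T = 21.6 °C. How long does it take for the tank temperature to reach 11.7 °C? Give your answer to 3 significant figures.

Unsteady energy balance on the tank contents: M c_p dT/dt = ṁ c_p (T_in − T) − 175.
τ = M/ṁ = 503.23 min; T_ss = T_in − Q̇/(ṁ c_p) = 8.2948 °C.
T(t) = T_ss + (T₀ − T_ss) e^(−t/τ). Set T = 11.7:
e^(−t/τ) = (11.7 − 8.2948)/(21.6 − 8.2948) = 0.25593
t = −503.23 · ln(0.25593) = 685.83 min.

686 min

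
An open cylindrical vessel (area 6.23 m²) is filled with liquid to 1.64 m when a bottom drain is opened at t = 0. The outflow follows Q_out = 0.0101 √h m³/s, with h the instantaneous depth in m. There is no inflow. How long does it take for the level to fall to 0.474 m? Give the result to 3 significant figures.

A dh/dt = −Q_out = −0.0101 √h.
∫ h^(−1/2) dh = −(0.0101/A) ∫ dt, giving 2√h = 2√h₀ − (0.0101/A) t.
t = 2A(√h₀ − √h)/0.0101 = 2·6.23·(√1.64 − √0.474)/0.0101
  = 12.460 × (1.2806 − 0.68848) / 0.0101 = 730.51 s.

731 s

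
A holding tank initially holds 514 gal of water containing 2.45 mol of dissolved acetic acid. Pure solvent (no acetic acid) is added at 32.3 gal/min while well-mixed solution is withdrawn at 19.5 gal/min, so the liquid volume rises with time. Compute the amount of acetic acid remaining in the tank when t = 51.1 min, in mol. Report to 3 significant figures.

Total volume: dV/dt = Q_in − Q_out = 12.800 gal/min, so V(t) = 514 + 12.800 t and V(51.1) = 1168.1 gal.
No acetic acid enters, so dm/dt = −Q_out · (m/V).
Separate: dm/m = −Q_out dt/V(t) ⇒ ln(m/m₀) = −(Q_out/(Q_in−Q_out)) ln(V/V₀).
m = m₀ (V₀/V)^(Q_out/(Q_in−Q_out)) = 2.45 × (514/1168.1)^(1.5234) = 0.70153 mol.

0.702 mol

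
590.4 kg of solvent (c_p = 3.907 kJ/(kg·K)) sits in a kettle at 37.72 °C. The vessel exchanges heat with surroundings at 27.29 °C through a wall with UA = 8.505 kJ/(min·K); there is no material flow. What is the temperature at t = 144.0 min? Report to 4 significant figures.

33.42 °C

M c_p dT/dt = −UA(T − T_amb).
dT/dt = (T_ss − T)/τ with T_ss = T_amb = 27.2900 °C, τ = M c_p/UA = 590.4·3.907/8.505 = 271.216 min.
Integrating: T(t) = T_ss + (T₀ − T_ss) e^(−t/τ).
T(144.0) = 27.2900 + (10.4300)·0.588051 = 33.4234 °C.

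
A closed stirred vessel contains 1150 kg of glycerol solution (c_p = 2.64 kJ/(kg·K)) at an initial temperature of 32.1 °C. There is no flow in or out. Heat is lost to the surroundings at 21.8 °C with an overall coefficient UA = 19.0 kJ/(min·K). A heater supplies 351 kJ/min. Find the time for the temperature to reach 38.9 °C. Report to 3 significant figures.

285 min

Lumped-capacitance energy balance: M c_p dT/dt = UA(T_amb − T) + Q̇.
τ = M c_p/UA = 159.79 min; T_ss = T_amb + Q̇/UA = 21.8 + 351/19.0 = 40.274 °C.
T(t) = T_ss + (T₀ − T_ss)e^(−t/τ); set T = 38.9:
t = −τ ln[(T − T_ss)/(T₀ − T_ss)] = −159.79 · ln(0.16806) = 284.97 min.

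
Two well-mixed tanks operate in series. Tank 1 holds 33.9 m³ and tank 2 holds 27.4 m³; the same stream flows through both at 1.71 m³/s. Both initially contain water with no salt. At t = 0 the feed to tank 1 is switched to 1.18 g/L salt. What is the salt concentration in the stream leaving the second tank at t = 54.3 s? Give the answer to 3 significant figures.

0.950 g/L

Time constants: τᵢ = Vᵢ/Q for each well-mixed tank.
τ₁ = 33.9/1.71 = 19.825 s; τ₂ = 27.4/1.71 = 16.023 s.
Tank 1: C₁ = C_in(1 − e^(−t/τ₁)). Tank 2 (τ₁ ≠ τ₂): C₂ = C_in[1 − (τ₁ e^(−t/τ₁) − τ₂ e^(−t/τ₂))/(τ₁ − τ₂)].
At t = 54.3: e^(−t/τ₁) = 0.064633, e^(−t/τ₂) = 0.033749.
C₂ = 1.18·[1 − (19.825·0.064633 − 16.023·0.033749)/(3.8012)] = 1.18·0.80518 = 0.95011 g/L.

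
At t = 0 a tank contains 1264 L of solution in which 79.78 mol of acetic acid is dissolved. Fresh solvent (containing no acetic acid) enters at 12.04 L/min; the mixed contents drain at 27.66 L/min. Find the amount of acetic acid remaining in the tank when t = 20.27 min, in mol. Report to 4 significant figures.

47.88 mol

Total volume: dV/dt = Q_in − Q_out = -15.6200 L/min, so V(t) = 1264 − 15.6200 t and V(20.27) = 947.383 L.
Solute balance: dm/dt = 0 − Q_out C = −Q_out m/V(t).
Separate: dm/m = −Q_out dt/V(t) ⇒ ln(m/m₀) = −(Q_out/(Q_in−Q_out)) ln(V/V₀).
m = m₀ (V₀/V)^(Q_out/(Q_in−Q_out)) = 79.78 × (1264/947.383)^(-1.77081) = 47.8796 mol.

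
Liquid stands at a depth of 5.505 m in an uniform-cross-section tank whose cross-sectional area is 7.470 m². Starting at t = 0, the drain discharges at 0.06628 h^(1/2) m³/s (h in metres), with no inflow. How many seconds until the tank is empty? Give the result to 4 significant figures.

With no inflow, A dh/dt = −0.06628 √h.
This is separable: 2 d(√h)/dt = −0.06628/A, so √h = √h₀ − (0.06628/(2A)) t.
Tank is empty when √h = 0: t_empty = 2A√h₀/0.06628.
t_empty = 2·7.470·√5.505/0.06628 = 14.9400·2.34627/0.06628 = 528.867 s.

528.9 s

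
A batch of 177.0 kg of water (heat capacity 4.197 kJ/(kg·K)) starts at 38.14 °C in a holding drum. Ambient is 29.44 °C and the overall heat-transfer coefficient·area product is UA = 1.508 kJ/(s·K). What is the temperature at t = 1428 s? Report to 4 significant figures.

Lumped-capacitance energy balance: M c_p dT/dt = UA(T_amb − T).
dT/dt = (T_ss − T)/τ with T_ss = T_amb = 29.4400 °C, τ = M c_p/UA = 177.0·4.197/1.508 = 492.619 s.
T approaches T_ss exponentially: T(t) = T_ss + (T₀ − T_ss) e^(−t/τ).
T(1428) = 29.4400 + (8.70000)·0.0550896 = 29.9193 °C.

29.92 °C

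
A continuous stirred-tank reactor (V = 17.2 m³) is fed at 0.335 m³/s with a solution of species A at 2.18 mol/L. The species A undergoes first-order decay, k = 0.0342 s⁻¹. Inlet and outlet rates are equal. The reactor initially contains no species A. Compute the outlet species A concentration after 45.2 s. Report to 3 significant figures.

Species balance: V dC/dt = Q C_in − Q C − k V C.
dC/dt = (Q/V) C_in − (Q/V + k) C; effective rate a = Q/V + k = 0.019477 + 0.0342 = 0.053677 s⁻¹.
C_ss = Q C_in/(Q + kV) = 0.79102 mol/L; C(t) = C_ss + (C₀ − C_ss) e^(−a t).
C(45.2) = 0.79102 + (-0.79102)·e^(−0.053677·45.2) = 0.79102 + (-0.79102)·0.088373 = 0.72111 mol/L.

0.721 mol/L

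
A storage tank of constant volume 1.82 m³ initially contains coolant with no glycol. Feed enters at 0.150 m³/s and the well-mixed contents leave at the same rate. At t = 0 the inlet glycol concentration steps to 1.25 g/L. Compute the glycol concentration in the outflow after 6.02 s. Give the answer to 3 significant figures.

Unsteady species balance (constant V, well mixed): V dC/dt = Q(C_in − C).
Time constant τ = V/Q = 1.82/0.150 = 12.133 s.
Solution: C(t) = C_in + (C₀ − C_in) e^(−t/τ).
C(6.02) = 1.25 + (0 − 1.25)·e^(−6.02/12.133) = 1.25 + (-1.2500)·0.60887 = 0.48892 g/L.

0.489 g/L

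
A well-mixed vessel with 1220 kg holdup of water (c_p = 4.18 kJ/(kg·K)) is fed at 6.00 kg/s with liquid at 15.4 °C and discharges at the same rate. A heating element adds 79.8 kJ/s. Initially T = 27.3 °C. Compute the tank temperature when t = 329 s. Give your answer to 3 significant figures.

M c_p dT/dt = ṁ c_p (T_in − T) + Q̇.
Rearrange: dT/dt = (T_ss − T)/τ with τ = M/ṁ = 203.33 s and T_ss = T_in + Q̇/(ṁ c_p) = 18.582 °C.
Solution: T(t) = T_ss + (T₀ − T_ss) e^(−t/τ).
T(329) = 18.582 + (8.7182)·e^(−329/203.33) = 18.582 + (8.7182)·0.19829 = 20.311 °C.

20.3 °C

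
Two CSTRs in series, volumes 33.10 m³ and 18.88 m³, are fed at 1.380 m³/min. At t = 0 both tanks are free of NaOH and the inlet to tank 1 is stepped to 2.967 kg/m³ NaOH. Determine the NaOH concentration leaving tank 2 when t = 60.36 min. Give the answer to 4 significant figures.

Species balance on tank i: dCᵢ/dt = (Cᵢ₋₁ − Cᵢ)/τᵢ with τᵢ = Vᵢ/Q.
τ₁ = 33.10/1.380 = 23.9855 min; τ₂ = 18.88/1.380 = 13.6812 min.
Solving the cascade with C₁(0)=C₂(0)=0 gives C₂(t) = C_in[1 − (τ₁ e^(−t/τ₁) − τ₂ e^(−t/τ₂))/(τ₁ − τ₂)].
At t = 60.36: e^(−t/τ₁) = 0.0807401, e^(−t/τ₂) = 0.0121320.
C₂ = 2.967·[1 − (23.9855·0.0807401 − 13.6812·0.0121320)/(10.3043)] = 2.967·0.828168 = 2.45718 kg/m³.

2.457 kg/m³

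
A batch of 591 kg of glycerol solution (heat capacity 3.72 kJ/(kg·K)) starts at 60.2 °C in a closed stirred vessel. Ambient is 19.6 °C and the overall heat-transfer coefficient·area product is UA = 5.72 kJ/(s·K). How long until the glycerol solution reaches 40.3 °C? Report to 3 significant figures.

259 s

Lumped-capacitance energy balance: M c_p dT/dt = UA(T_amb − T).
τ = M c_p/UA = 384.36 s; T_ss = T_amb = 19.600 °C.
T(t) = T_ss + (T₀ − T_ss)e^(−t/τ); set T = 40.3:
t = −τ ln[(T − T_ss)/(T₀ − T_ss)] = −384.36 · ln(0.50985) = 258.92 s.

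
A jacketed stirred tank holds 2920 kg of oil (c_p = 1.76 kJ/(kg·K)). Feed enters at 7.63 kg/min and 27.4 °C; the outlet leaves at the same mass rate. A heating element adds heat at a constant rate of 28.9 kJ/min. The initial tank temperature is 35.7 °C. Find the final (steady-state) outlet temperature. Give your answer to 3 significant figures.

M c_p dT/dt = ṁ c_p (T_in − T) + Q̇.
At steady state dT/dt = 0 ⇒ T_ss = T_in + Q̇/(ṁ c_p) = 27.4 + 28.9/(7.63·1.76) = 29.552 °C.

29.6 °C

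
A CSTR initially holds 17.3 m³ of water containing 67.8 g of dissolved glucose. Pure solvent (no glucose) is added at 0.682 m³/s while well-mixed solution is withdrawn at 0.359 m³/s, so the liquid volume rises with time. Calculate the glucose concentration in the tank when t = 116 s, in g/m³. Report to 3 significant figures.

Let m(t) be the amount of glucose. Volume: V(t) = V₀ + (Q_in − Q_out) t = 17.3 + 0.32300 t; V(116) = 54.768 m³.
Species balance (pure solvent in): dm/dt = −Q_out · m/V(t).
dm/m = −Q_out dt/(V₀ + 0.32300 t); integrating gives ln(m/m₀) = −(Q_out/(Q_in−Q_out)) ln(V/V₀).
m = m₀ (V₀/V)^(Q_out/(Q_in−Q_out)) = 67.8 × (17.3/54.768)^(1.1115) = 18.835 g.
C = m/V = 18.835/54.768 = 0.34391 g/m³.

0.344 g/m³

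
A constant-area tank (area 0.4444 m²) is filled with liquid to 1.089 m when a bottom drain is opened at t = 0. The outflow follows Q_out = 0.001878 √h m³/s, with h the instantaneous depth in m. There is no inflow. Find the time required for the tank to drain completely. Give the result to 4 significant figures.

A dh/dt = −Q_out = −0.001878 √h.
Separate and integrate: 2(√h − √h₀) = −(0.001878/A) t.
Tank is empty when √h = 0: t_empty = 2A√h₀/0.001878.
t_empty = 2·0.4444·√1.089/0.001878 = 0.888800·1.04355/0.001878 = 493.881 s.

493.9 s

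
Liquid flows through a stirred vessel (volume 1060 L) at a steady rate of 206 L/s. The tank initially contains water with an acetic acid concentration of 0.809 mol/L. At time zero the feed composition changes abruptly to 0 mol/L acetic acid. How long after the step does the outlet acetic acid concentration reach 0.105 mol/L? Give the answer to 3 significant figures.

10.5 s

Transient balance on the dissolved component: V dC/dt = Q(C_in − C), so τ = V/Q = 5.1456 s.
C(t) = C_in + (C₀ − C_in) e^(−t/τ). Set C = 0.105 and solve for t:
e^(−t/τ) = (C − C_in)/(C₀ − C_in) = (0.105 − 0)/(0.809 − 0) = 0.12979
t = −τ ln(…) = 5.1456 × 2.0418 = 10.507 s.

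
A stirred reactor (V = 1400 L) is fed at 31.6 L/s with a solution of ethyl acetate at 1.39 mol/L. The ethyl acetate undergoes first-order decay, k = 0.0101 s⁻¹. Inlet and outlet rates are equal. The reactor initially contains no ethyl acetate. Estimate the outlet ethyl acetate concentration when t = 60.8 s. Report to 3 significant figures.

0.829 mol/L

V dC/dt = Q(C_in − C) − k V C.
dC/dt = (Q/V) C_in − (Q/V + k) C; effective rate a = Q/V + k = 0.022571 + 0.0101 = 0.032671 s⁻¹.
C_ss = Q C_in/(Q + kV) = 0.96030 mol/L; C(t) = C_ss + (C₀ − C_ss) e^(−a t).
C(60.8) = 0.96030 + (-0.96030)·e^(−0.032671·60.8) = 0.96030 + (-0.96030)·0.13719 = 0.82856 mol/L.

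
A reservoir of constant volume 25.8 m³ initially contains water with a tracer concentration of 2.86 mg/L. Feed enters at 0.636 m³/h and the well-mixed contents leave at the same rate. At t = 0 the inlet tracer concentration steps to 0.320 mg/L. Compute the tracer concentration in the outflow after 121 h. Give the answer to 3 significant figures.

0.449 mg/L

Unsteady species balance (constant V, well mixed): V dC/dt = Q(C_in − C).
Time constant τ = V/Q = 25.8/0.636 = 40.566 h.
This is linear first-order; C(t) = C_in + (C₀ − C_in) e^(−t/τ).
C(121) = 0.320 + (2.86 − 0.320)·e^(−121/40.566) = 0.320 + (2.5400)·0.050651 = 0.44865 mg/L.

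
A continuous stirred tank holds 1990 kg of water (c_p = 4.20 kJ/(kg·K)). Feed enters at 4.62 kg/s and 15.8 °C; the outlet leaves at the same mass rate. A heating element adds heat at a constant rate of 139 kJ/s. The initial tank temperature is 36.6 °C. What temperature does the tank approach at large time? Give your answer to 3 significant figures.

First-law balance (no shaft work): M c_p dT/dt = ṁ c_p (T_in − T) + 139.
At steady state dT/dt = 0 ⇒ T_ss = T_in + Q̇/(ṁ c_p) = 15.8 + 139/(4.62·4.20) = 22.963 °C.

23.0 °C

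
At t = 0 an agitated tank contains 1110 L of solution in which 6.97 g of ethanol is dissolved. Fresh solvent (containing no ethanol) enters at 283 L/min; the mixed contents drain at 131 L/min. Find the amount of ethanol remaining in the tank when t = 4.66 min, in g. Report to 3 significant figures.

Total volume: dV/dt = Q_in − Q_out = 152.00 L/min, so V(t) = 1110 + 152.00 t and V(4.66) = 1818.3 L.
Solute balance: dm/dt = 0 − Q_out C = −Q_out m/V(t).
Separate: dm/m = −Q_out dt/V(t) ⇒ ln(m/m₀) = −(Q_out/(Q_in−Q_out)) ln(V/V₀).
m = m₀ (V₀/V)^(Q_out/(Q_in−Q_out)) = 6.97 × (1110/1818.3)^(0.86184) = 4.5551 g.

4.56 g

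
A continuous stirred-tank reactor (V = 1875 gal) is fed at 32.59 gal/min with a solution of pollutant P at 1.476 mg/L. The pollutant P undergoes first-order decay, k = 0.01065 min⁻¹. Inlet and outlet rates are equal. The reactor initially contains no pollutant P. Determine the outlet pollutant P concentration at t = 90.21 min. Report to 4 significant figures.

Species balance: V dC/dt = Q C_in − Q C − k V C.
This is linear with rate a = Q/V + k = 0.0280313 min⁻¹.
C_ss = Q C_in/(Q + kV) = 0.915220 mg/L; C(t) = C_ss + (C₀ − C_ss) e^(−a t).
C(90.21) = 0.915220 + (-0.915220)·e^(−0.0280313·90.21) = 0.915220 + (-0.915220)·0.0797621 = 0.842220 mg/L.

0.8422 mg/L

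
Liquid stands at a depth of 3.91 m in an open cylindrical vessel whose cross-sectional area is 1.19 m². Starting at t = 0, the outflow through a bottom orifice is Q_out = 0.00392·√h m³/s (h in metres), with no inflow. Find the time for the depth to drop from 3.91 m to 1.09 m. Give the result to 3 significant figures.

A dh/dt = −Q_out = −0.00392 √h.
This is separable: 2 d(√h)/dt = −0.00392/A, so √h = √h₀ − (0.00392/(2A)) t.
t = 2A(√h₀ − √h)/0.00392 = 2·1.19·(√3.91 − √1.09)/0.00392
  = 2.3800 × (1.9774 − 1.0440) / 0.00392 = 566.67 s.

567 s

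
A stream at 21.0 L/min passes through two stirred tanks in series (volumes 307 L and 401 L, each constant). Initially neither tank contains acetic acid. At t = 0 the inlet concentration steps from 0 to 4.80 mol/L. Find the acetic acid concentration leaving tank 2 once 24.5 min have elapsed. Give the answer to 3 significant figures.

Each tank obeys Vᵢ dCᵢ/dt = Q(Cᵢ₋₁ − Cᵢ), so τᵢ = Vᵢ/Q.
τ₁ = 307/21.0 = 14.619 min; τ₂ = 401/21.0 = 19.095 min.
Tank 1: C₁ = C_in(1 − e^(−t/τ₁)). Tank 2 (τ₁ ≠ τ₂): C₂ = C_in[1 − (τ₁ e^(−t/τ₁) − τ₂ e^(−t/τ₂))/(τ₁ − τ₂)].
At t = 24.5: e^(−t/τ₁) = 0.18714, e^(−t/τ₂) = 0.27719.
C₂ = 4.80·[1 − (14.619·0.18714 − 19.095·0.27719)/(-4.4762)] = 4.80·0.42870 = 2.0578 mol/L.

2.06 mol/L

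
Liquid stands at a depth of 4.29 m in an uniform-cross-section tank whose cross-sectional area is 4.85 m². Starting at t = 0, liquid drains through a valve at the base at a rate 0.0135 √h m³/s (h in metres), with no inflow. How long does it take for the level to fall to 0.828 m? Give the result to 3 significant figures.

834 s

With no inflow, A dh/dt = −0.0135 √h.
∫ h^(−1/2) dh = −(0.0135/A) ∫ dt, giving 2√h = 2√h₀ − (0.0135/A) t.
t = 2A(√h₀ − √h)/0.0135 = 2·4.85·(√4.29 − √0.828)/0.0135
  = 9.7000 × (2.0712 − 0.90995) / 0.0135 = 834.41 s.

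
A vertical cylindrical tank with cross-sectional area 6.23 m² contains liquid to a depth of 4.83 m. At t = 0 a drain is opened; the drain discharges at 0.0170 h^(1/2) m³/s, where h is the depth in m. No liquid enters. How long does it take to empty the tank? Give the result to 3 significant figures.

1610 s

With no inflow, A dh/dt = −0.0170 √h.
Separate and integrate: 2(√h − √h₀) = −(0.0170/A) t.
Set h = 0: 2√h₀ = (0.0170/A) t_empty ⇒ t_empty = 2A√h₀/0.0170.
t_empty = 2·6.23·√4.83/0.0170 = 12.460·2.1977/0.0170 = 1610.8 s.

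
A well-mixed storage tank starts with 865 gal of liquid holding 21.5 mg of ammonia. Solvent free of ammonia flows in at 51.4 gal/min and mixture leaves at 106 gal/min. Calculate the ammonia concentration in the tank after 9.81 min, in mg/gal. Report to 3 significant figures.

Total volume: dV/dt = Q_in − Q_out = -54.600 gal/min, so V(t) = 865 − 54.600 t and V(9.81) = 329.37 gal.
Species balance (pure solvent in): dm/dt = −Q_out · m/V(t).
dm/m = −Q_out dt/(V₀ − 54.600 t); integrating gives ln(m/m₀) = −(Q_out/(Q_in−Q_out)) ln(V/V₀).
m = m₀ (V₀/V)^(Q_out/(Q_in−Q_out)) = 21.5 × (865/329.37)^(-1.9414) = 3.2988 mg.
C = m/V = 3.2988/329.37 = 0.010015 mg/gal.

0.0100 mg/gal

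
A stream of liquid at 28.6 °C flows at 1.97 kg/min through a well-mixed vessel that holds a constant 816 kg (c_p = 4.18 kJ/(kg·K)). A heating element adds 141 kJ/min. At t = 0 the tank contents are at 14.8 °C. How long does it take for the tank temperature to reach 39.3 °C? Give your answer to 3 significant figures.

Heat balance on the well-mixed liquid: M c_p dT/dt = ṁ c_p (T_in − T) + 141.
τ = M/ṁ = 414.21 min; T_ss = T_in + Q̇/(ṁ c_p) = 45.723 °C.
T(t) = T_ss + (T₀ − T_ss) e^(−t/τ). Set T = 39.3:
e^(−t/τ) = (39.3 − 45.723)/(14.8 − 45.723) = 0.20771
t = −414.21 · ln(0.20771) = 650.99 min.

651 min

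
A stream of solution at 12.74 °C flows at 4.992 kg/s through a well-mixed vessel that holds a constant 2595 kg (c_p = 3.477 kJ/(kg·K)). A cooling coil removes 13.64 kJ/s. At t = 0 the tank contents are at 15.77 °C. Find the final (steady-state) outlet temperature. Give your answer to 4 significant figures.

M c_p dT/dt = ṁ c_p (T_in − T) − Q̇.
At steady state dT/dt = 0 ⇒ T_ss = T_in − Q̇/(ṁ c_p) = 12.74 − 13.64/(4.992·3.477) = 11.9542 °C.

11.95 °C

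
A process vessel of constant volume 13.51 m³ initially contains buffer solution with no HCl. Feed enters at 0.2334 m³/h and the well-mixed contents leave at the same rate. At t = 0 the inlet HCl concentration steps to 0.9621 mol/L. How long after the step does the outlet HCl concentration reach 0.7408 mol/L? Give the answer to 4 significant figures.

85.07 h

Accumulation = in − out for the solute gives V dC/dt = Q(C_in − C), so τ = V/Q = 57.8835 h.
C(t) = C_in + (C₀ − C_in) e^(−t/τ). Set C = 0.7408 and solve for t:
e^(−t/τ) = (C − C_in)/(C₀ − C_in) = (0.7408 − 0.9621)/(0 − 0.9621) = 0.230018
t = −τ ln(…) = 57.8835 × 1.46960 = 85.0655 h.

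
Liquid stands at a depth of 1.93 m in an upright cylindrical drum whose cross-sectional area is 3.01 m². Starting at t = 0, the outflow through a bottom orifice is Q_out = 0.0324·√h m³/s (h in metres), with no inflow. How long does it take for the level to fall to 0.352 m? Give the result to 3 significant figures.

Volume balance on the tank: A dh/dt = −0.0324 √h.
This is separable: 2 d(√h)/dt = −0.0324/A, so √h = √h₀ − (0.0324/(2A)) t.
t = 2A(√h₀ − √h)/0.0324 = 2·3.01·(√1.93 − √0.352)/0.0324
  = 6.0200 × (1.3892 − 0.59330) / 0.0324 = 147.89 s.

148 s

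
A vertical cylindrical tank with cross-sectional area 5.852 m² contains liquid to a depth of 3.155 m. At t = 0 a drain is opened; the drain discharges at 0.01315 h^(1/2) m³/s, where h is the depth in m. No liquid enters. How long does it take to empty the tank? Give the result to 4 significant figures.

Mass balance (ρ constant): A dh/dt = −0.01315 √h.
Separate and integrate: 2(√h − √h₀) = −(0.01315/A) t.
Tank is empty when √h = 0: t_empty = 2A√h₀/0.01315.
t_empty = 2·5.852·√3.155/0.01315 = 11.7040·1.77623/0.01315 = 1580.91 s.

1581 s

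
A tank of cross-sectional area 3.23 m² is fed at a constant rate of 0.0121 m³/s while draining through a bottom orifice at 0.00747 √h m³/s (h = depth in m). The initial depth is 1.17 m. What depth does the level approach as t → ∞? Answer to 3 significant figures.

Volume balance on the tank: A dh/dt = Q_in − 0.00747 √h. At steady state dh/dt = 0:
Q_in = 0.00747 √h_ss ⇒ √h_ss = 0.0121/0.00747 = 1.6198.
h_ss = 1.6198² = 2.6238 m. (Since h₀ = 1.17 m < h_ss, the level will rise toward this value.)

2.62 m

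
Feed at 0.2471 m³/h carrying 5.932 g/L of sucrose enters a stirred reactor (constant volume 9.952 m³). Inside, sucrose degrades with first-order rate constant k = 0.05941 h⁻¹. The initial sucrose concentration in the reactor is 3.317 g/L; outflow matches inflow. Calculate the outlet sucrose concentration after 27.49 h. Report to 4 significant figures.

1.903 g/L

Species balance: V dC/dt = Q C_in − Q C − k V C.
This is linear with rate a = Q/V + k = 0.0842392 h⁻¹.
C_ss = Q C_in/(Q + kV) = 1.74843 g/L; C(t) = C_ss + (C₀ − C_ss) e^(−a t).
C(27.49) = 1.74843 + (1.56857)·e^(−0.0842392·27.49) = 1.74843 + (1.56857)·0.0986936 = 1.90324 g/L.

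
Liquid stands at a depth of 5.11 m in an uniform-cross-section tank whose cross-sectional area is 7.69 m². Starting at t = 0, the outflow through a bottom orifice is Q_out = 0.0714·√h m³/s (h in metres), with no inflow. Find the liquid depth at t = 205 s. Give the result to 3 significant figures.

Mass balance (ρ constant): A dh/dt = −0.0714 √h.
Separate and integrate: 2(√h − √h₀) = −(0.0714/A) t.
√h = √5.11 − 0.0714·205/(2·7.69) = 2.2605 − 0.95169 = 1.3088.
h = 1.3088² = 1.7131 m.

1.71 m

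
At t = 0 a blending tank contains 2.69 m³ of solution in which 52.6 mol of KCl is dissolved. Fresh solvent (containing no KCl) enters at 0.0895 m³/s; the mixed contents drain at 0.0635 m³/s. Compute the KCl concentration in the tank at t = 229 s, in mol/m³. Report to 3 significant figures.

Let m(t) be the amount of KCl. Volume: V(t) = V₀ + (Q_in − Q_out) t = 2.69 + 0.026000 t; V(229) = 8.6440 m³.
Species balance (pure solvent in): dm/dt = −Q_out · m/V(t).
Separate: dm/m = −Q_out dt/V(t) ⇒ ln(m/m₀) = −(Q_out/(Q_in−Q_out)) ln(V/V₀).
m = m₀ (V₀/V)^(Q_out/(Q_in−Q_out)) = 52.6 × (2.69/8.6440)^(2.4423) = 3.0397 mol.
C = m/V = 3.0397/8.6440 = 0.35165 mol/m³.

0.352 mol/m³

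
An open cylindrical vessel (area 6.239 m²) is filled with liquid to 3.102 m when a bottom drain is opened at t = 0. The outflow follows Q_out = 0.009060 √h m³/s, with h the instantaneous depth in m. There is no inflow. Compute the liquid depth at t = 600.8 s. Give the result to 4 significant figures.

1.756 m

Mass balance (ρ constant): A dh/dt = −0.009060 √h.
∫ h^(−1/2) dh = −(0.009060/A) ∫ dt, giving 2√h = 2√h₀ − (0.009060/A) t.
√h = √3.102 − 0.009060·600.8/(2·6.239) = 1.76125 − 0.436228 = 1.32502.
h = 1.32502² = 1.75568 m.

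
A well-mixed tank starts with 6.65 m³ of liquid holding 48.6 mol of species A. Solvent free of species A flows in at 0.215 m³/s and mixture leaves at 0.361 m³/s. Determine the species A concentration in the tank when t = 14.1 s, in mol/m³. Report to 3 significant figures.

4.24 mol/m³

Total volume: dV/dt = Q_in − Q_out = -0.14600 m³/s, so V(t) = 6.65 − 0.14600 t and V(14.1) = 4.5914 m³.
Species balance (pure solvent in): dm/dt = −Q_out · m/V(t).
dm/m = −Q_out dt/(V₀ − 0.14600 t); integrating gives ln(m/m₀) = −(Q_out/(Q_in−Q_out)) ln(V/V₀).
m = m₀ (V₀/V)^(Q_out/(Q_in−Q_out)) = 48.6 × (6.65/4.5914)^(-2.4726) = 19.447 mol.
C = m/V = 19.447/4.5914 = 4.2355 mol/m³.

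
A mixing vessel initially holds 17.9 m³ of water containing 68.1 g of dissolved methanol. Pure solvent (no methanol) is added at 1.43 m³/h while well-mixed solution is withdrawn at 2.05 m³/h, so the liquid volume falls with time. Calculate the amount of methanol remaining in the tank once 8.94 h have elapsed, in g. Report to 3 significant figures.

20.0 g

Total volume: dV/dt = Q_in − Q_out = -0.62000 m³/h, so V(t) = 17.9 − 0.62000 t and V(8.94) = 12.357 m³.
Solute balance: dm/dt = 0 − Q_out C = −Q_out m/V(t).
dm/m = −Q_out dt/(V₀ − 0.62000 t); integrating gives ln(m/m₀) = −(Q_out/(Q_in−Q_out)) ln(V/V₀).
m = m₀ (V₀/V)^(Q_out/(Q_in−Q_out)) = 68.1 × (17.9/12.357)^(-3.3065) = 20.000 g.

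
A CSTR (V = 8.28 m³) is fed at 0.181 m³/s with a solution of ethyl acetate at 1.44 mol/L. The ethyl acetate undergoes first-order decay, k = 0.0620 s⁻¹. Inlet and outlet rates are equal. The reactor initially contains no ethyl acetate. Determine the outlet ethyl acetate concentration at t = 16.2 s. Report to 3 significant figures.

Accumulation = in − out − consumed: V dC/dt = Q C_in − Q C − k V C.
dC/dt = (Q/V) C_in − (Q/V + k) C; effective rate a = Q/V + k = 0.021860 + 0.0620 = 0.083860 s⁻¹.
C_ss = Q C_in/(Q + kV) = 0.37537 mol/L; C(t) = C_ss + (C₀ − C_ss) e^(−a t).
C(16.2) = 0.37537 + (-0.37537)·e^(−0.083860·16.2) = 0.37537 + (-0.37537)·0.25704 = 0.27888 mol/L.

0.279 mol/L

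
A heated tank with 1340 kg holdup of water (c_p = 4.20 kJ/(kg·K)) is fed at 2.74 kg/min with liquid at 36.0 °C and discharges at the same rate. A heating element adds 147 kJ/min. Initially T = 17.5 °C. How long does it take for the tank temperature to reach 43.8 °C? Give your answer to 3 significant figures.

M c_p dT/dt = ṁ c_p (T_in − T) + Q̇.
τ = M/ṁ = 489.05 min; T_ss = T_in + Q̇/(ṁ c_p) = 48.774 °C.
T(t) = T_ss + (T₀ − T_ss) e^(−t/τ). Set T = 43.8:
e^(−t/τ) = (43.8 − 48.774)/(17.5 − 48.774) = 0.15904
t = −489.05 · ln(0.15904) = 899.17 min.

899 min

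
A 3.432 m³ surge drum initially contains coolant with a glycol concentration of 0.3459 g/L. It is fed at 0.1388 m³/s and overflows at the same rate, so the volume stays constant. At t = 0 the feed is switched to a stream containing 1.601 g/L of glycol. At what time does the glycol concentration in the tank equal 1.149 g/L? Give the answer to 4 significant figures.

25.25 s

Species balance: V dC/dt = Q(C_in − C) ⇒ τ = V/Q = 24.7262 s.
C(t) = C_in + (C₀ − C_in) e^(−t/τ). Set C = 1.149 and solve for t:
e^(−t/τ) = (C − C_in)/(C₀ − C_in) = (1.149 − 1.601)/(0.3459 − 1.601) = 0.360131
t = −τ ln(…) = 24.7262 × 1.02129 = 25.2526 s.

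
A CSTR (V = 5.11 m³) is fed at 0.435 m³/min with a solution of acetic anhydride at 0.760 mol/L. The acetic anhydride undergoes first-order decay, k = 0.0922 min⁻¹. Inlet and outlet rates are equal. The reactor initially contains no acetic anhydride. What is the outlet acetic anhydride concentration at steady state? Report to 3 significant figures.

0.365 mol/L

Accumulation = in − out − consumed: V dC/dt = Q C_in − Q C − k V C.
At steady state: 0 = Q C_in − (Q + kV) C_ss, so C_ss = Q C_in/(Q + kV).
C_ss = 0.435·0.760/(0.435 + 0.0922·5.11) = 0.33060/0.90614 = 0.36484 mol/L.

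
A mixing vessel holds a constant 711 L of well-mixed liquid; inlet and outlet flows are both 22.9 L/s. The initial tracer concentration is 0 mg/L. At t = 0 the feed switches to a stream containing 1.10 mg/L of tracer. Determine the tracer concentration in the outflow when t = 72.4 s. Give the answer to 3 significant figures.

0.993 mg/L

Transient balance on the dissolved component: V dC/dt = Q(C_in − C).
Rewrite as dC/dt + C/τ = C_in/τ, τ = V/Q = 31.048 s.
C approaches C_in exponentially: C(t) = C_in + (C₀ − C_in) e^(−t/τ).
C(72.4) = 1.10 + (0 − 1.10)·e^(−72.4/31.048) = 1.10 + (-1.1000)·0.097114 = 0.99317 mg/L.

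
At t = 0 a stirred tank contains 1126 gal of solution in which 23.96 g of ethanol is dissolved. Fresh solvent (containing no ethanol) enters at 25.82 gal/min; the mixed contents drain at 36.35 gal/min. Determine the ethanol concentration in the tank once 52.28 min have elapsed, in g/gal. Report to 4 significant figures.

0.004104 g/gal

Let m(t) be the amount of ethanol. Volume: V(t) = V₀ + (Q_in − Q_out) t = 1126 − 10.5300 t; V(52.28) = 575.492 gal.
Species balance (pure solvent in): dm/dt = −Q_out · m/V(t).
Separate: dm/m = −Q_out dt/V(t) ⇒ ln(m/m₀) = −(Q_out/(Q_in−Q_out)) ln(V/V₀).
m = m₀ (V₀/V)^(Q_out/(Q_in−Q_out)) = 23.96 × (1126/575.492)^(-3.45204) = 2.36167 g.
C = m/V = 2.36167/575.492 = 0.00410374 g/gal.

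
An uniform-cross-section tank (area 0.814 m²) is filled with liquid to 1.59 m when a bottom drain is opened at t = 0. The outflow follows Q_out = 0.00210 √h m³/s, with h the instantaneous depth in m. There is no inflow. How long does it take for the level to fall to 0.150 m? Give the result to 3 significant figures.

677 s

With no inflow, A dh/dt = −0.00210 √h.
∫ h^(−1/2) dh = −(0.00210/A) ∫ dt, giving 2√h = 2√h₀ − (0.00210/A) t.
t = 2A(√h₀ − √h)/0.00210 = 2·0.814·(√1.59 − √0.150)/0.00210
  = 1.6280 × (1.2610 − 0.38730) / 0.00210 = 677.29 s.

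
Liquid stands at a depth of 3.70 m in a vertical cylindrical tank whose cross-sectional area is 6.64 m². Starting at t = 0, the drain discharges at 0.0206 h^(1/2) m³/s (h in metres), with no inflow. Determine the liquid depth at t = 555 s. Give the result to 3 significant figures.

1.13 m

With no inflow, A dh/dt = −0.0206 √h.
∫ h^(−1/2) dh = −(0.0206/A) ∫ dt, giving 2√h = 2√h₀ − (0.0206/A) t.
√h = √3.70 − 0.0206·555/(2·6.64) = 1.9235 − 0.86092 = 1.0626.
h = 1.0626² = 1.1292 m.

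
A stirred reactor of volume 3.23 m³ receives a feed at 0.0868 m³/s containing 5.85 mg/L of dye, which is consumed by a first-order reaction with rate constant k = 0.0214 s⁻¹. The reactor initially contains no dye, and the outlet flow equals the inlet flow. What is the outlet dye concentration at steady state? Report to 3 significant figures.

3.26 mg/L

Accumulation = in − out − consumed: V dC/dt = Q C_in − Q C − k V C.
Steady state (dC/dt = 0): C_ss = Q C_in/(Q + kV) = C_in/(1 + kV/Q).
C_ss = 0.0868·5.85/(0.0868 + 0.0214·3.23) = 0.50778/0.15592 = 3.2566 mg/L.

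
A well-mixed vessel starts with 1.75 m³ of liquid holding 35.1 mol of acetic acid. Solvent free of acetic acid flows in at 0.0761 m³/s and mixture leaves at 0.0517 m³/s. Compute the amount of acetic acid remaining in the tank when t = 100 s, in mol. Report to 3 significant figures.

5.52 mol

Total volume: dV/dt = Q_in − Q_out = 0.024400 m³/s, so V(t) = 1.75 + 0.024400 t and V(100) = 4.1900 m³.
Species balance (pure solvent in): dm/dt = −Q_out · m/V(t).
dm/m = −Q_out dt/(V₀ + 0.024400 t); integrating gives ln(m/m₀) = −(Q_out/(Q_in−Q_out)) ln(V/V₀).
m = m₀ (V₀/V)^(Q_out/(Q_in−Q_out)) = 35.1 × (1.75/4.1900)^(2.1189) = 5.5194 mol.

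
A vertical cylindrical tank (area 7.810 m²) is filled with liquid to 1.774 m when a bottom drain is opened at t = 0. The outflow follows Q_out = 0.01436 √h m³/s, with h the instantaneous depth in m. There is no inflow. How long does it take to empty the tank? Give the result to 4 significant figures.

1449 s

A dh/dt = −Q_out = −0.01436 √h.
Separate and integrate: 2(√h − √h₀) = −(0.01436/A) t.
Set h = 0: 2√h₀ = (0.01436/A) t_empty ⇒ t_empty = 2A√h₀/0.01436.
t_empty = 2·7.810·√1.774/0.01436 = 15.6200·1.33192/0.01436 = 1448.78 s.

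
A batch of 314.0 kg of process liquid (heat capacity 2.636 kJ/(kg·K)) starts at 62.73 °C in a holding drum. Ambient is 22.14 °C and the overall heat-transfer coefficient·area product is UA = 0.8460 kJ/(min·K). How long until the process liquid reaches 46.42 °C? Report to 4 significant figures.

First-law balance (no shaft work): M c_p dT/dt = −UA(T − T_amb).
τ = M c_p/UA = 978.374 min; T_ss = T_amb = 22.1400 °C.
T(t) = T_ss + (T₀ − T_ss)e^(−t/τ); set T = 46.42:
t = −τ ln[(T − T_ss)/(T₀ − T_ss)] = −978.374 · ln(0.598177) = 502.756 min.

502.8 min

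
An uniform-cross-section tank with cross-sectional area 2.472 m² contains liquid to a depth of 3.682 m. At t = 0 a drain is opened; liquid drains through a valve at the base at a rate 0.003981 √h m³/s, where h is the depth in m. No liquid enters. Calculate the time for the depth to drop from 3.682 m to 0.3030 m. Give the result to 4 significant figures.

1699 s

Unsteady balance on liquid volume: A dh/dt = −0.003981 √h.
∫ h^(−1/2) dh = −(0.003981/A) ∫ dt, giving 2√h = 2√h₀ − (0.003981/A) t.
t = 2A(√h₀ − √h)/0.003981 = 2·2.472·(√3.682 − √0.3030)/0.003981
  = 4.94400 × (1.91885 − 0.550454) / 0.003981 = 1699.41 s.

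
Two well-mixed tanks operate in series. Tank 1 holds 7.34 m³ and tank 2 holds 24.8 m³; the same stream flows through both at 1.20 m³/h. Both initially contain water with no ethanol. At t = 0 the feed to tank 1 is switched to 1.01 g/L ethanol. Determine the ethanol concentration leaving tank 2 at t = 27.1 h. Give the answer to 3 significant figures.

0.628 g/L

Time constants: τᵢ = Vᵢ/Q for each well-mixed tank.
τ₁ = 7.34/1.20 = 6.1167 h; τ₂ = 24.8/1.20 = 20.667 h.
Solving the cascade with C₁(0)=C₂(0)=0 gives C₂(t) = C_in[1 − (τ₁ e^(−t/τ₁) − τ₂ e^(−t/τ₂))/(τ₁ − τ₂)].
At t = 27.1: e^(−t/τ₁) = 0.011908, e^(−t/τ₂) = 0.26947.
C₂ = 1.01·[1 − (6.1167·0.011908 − 20.667·0.26947)/(-14.550)] = 1.01·0.62225 = 0.62847 g/L.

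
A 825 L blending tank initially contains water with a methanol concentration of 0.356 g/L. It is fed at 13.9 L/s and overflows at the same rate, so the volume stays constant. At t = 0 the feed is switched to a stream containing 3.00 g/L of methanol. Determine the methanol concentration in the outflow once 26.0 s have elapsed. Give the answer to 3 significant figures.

Accumulation = in − out for the solute gives V dC/dt = Q(C_in − C).
Rewrite as dC/dt + C/τ = C_in/τ, τ = V/Q = 59.353 s.
C approaches C_in exponentially: C(t) = C_in + (C₀ − C_in) e^(−t/τ).
C(26.0) = 3.00 + (0.356 − 3.00)·e^(−26.0/59.353) = 3.00 + (-2.6440)·0.64529 = 1.2939 g/L.

1.29 g/L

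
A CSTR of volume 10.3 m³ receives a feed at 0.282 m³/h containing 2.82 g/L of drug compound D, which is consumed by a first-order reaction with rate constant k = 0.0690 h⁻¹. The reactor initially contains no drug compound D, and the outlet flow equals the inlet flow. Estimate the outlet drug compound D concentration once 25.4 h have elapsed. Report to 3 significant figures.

0.732 g/L

V dC/dt = Q(C_in − C) − k V C.
dC/dt = (Q/V) C_in − (Q/V + k) C; effective rate a = Q/V + k = 0.027379 + 0.0690 = 0.096379 h⁻¹.
C_ss = Q C_in/(Q + kV) = 0.80109 g/L; C(t) = C_ss + (C₀ − C_ss) e^(−a t).
C(25.4) = 0.80109 + (-0.80109)·e^(−0.096379·25.4) = 0.80109 + (-0.80109)·0.086465 = 0.73182 g/L.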